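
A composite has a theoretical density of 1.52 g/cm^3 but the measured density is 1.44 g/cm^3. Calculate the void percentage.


Void% = (rho_theo - rho_actual)/rho_theo * 100 = (1.52 - 1.44)/1.52 * 100 = 5.26%

5.26%


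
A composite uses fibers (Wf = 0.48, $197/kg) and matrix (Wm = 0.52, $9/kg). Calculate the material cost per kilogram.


Cost = cost_f*Wf + cost_m*Wm = 197*0.48 + 9*0.52 = $99.24/kg

$99.24/kg


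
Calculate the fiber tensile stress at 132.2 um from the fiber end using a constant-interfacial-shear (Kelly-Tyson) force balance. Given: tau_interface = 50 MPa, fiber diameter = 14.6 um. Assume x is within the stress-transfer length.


Force balance: sigma_f * (pi*d^2/4) = tau * (pi*d) * x  ->  sigma_f = 4 * tau * x / d
sigma_f = 4 * 50 * 132.2 / 14.6 = 1811.0 MPa

1811.0 MPa


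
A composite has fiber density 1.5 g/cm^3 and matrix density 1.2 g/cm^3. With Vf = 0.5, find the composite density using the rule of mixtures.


rho_c = rho_f*Vf + rho_m*(1-Vf) = 1.5*0.5 + 1.2*0.5 = 1.35 g/cm^3

1.35 g/cm^3


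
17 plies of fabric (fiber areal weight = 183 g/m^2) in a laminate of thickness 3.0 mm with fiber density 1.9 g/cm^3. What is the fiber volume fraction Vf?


Vf = n * FAW / (rho_f * h * 1000) = 17 * 183 / (1.9 * 3.0 * 1000) = 0.5458

0.5458


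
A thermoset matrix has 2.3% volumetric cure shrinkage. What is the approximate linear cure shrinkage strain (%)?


Linear shrinkage ≈ vol_shrink/3 = 2.3/3 = 0.767%

0.767%


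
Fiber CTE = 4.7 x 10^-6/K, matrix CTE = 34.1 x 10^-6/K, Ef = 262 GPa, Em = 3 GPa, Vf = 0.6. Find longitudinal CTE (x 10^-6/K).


E1 = Ef*Vf + Em*(1-Vf) = 158.4
alpha_1 = (alpha_f*Ef*Vf + alpha_m*Em*(1-Vf))/E1 = 4.92 x 10^-6/K

4.92 x 10^-6/K


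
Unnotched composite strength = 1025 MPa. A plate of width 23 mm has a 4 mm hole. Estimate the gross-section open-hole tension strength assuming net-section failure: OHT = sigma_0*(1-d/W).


OHT = sigma_0*(1-d/W) = 1025*(1-4/23) = 846.7 MPa

846.7 MPa


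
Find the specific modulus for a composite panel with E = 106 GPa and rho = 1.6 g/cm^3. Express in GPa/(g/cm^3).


Specific stiffness = E/rho = 106/1.6 = 66.3 GPa/(g/cm^3)

66.3 GPa/(g/cm^3)


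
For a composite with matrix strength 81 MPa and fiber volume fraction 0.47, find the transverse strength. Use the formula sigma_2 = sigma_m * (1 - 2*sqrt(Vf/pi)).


factor = 1 - 2*sqrt(0.47/pi) = 0.2264
sigma_2 = 81 * 0.2264 = 18.34 MPa

18.34 MPa


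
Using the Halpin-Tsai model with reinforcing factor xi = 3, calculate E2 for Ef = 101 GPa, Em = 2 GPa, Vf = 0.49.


eta = (Ef/Em - 1)/(Ef/Em + xi) = (50.5 - 1)/(50.5 + 3) = 0.9252
E2 = Em*(1+xi*eta*Vf)/(1-eta*Vf) = 8.63 GPa

8.63 GPa


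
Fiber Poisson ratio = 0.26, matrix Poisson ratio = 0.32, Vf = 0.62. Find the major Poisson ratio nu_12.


nu_12 = nu_f*Vf + nu_m*(1-Vf) = 0.26*0.62 + 0.32*0.38 = 0.2828

0.2828


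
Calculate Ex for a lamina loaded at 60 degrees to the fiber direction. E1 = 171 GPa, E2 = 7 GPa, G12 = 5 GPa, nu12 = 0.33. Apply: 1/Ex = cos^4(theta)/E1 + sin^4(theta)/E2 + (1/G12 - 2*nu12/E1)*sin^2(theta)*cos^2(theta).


cos^4(60) = 0.0625, sin^4(60) = 0.5625, sin^2(60)*cos^2(60) = 0.1875
1/G12 - 2*nu12/E1 = 1/5 - 2*0.33/171 = 0.19614 GPa^-1
1/Ex = 0.0625/171 + 0.5625/7 + 0.19614*0.1875 = 0.117499 GPa^-1
Ex = 8.51 GPa

8.51 GPa


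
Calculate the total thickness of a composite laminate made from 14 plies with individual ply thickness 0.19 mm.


h = n * t_ply = 14 * 0.19 = 2.66 mm

2.66 mm


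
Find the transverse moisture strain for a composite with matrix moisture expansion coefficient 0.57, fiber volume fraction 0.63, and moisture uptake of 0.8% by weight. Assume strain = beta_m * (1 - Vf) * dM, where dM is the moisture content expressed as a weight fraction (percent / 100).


dM = 0.8/100 = 0.008
strain = beta_m * (1-Vf) * dM = 0.57 * 0.37 * 0.008 = 0.0016872

0.0016872


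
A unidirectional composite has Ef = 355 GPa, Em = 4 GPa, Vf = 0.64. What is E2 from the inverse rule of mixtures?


1/E2 = Vf/Ef + (1-Vf)/Em = 0.64/355 + 0.36/4
E2 = 10.89 GPa

10.89 GPa


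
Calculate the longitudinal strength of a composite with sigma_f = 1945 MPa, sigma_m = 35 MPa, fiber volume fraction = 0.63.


sigma_1 = sigma_f*Vf + sigma_m*(1-Vf) = 1945*0.63 + 35*0.37 = 1238.3 MPa

1238.3 MPa


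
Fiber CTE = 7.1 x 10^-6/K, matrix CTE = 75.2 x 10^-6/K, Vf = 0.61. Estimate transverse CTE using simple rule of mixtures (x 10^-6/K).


alpha_2 = alpha_f*Vf + alpha_m*(1-Vf) = 7.1*0.61 + 75.2*0.39 = 33.7 x 10^-6/K

33.7 x 10^-6/K


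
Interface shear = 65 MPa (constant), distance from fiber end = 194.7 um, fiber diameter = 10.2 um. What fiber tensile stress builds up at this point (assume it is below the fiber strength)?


Force balance: sigma_f * (pi*d^2/4) = tau * (pi*d) * x  ->  sigma_f = 4 * tau * x / d
sigma_f = 4 * 65 * 194.7 / 10.2 = 4962.9 MPa

4962.9 MPa


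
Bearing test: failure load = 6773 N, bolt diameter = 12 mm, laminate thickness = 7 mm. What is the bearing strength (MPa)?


sigma_br = F/(d*h) = 6773/(12*7) = 80.6 MPa

80.6 MPa


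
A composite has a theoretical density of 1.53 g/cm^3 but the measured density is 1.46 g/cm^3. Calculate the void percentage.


Void% = (rho_theo - rho_actual)/rho_theo * 100 = (1.53 - 1.46)/1.53 * 100 = 4.58%

4.58%


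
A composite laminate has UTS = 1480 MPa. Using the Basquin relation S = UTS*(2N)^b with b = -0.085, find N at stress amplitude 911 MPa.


N = 0.5 * (S/UTS)^(1/b) = 0.5 * (911/1480)^(1/-0.085) = 150.7660 cycles

150.7660 cycles


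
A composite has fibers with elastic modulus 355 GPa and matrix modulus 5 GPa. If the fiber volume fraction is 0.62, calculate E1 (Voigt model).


E1 = Ef*Vf + Em*(1-Vf) = 355*0.62 + 5*0.38 = 222.0 GPa

222.0 GPa


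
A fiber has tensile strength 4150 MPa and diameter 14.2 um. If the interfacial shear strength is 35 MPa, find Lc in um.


Lc = sigma_f * d / (2 * tau_i) = 4150 * 14.2 / (2 * 35) = 841.9 um

841.9 um


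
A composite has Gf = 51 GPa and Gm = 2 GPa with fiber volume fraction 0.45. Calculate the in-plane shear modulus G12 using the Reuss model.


1/G12 = Vf/Gf + (1-Vf)/Gm = 0.45/51 + 0.55/2
G12 = 3.52 GPa

3.52 GPa


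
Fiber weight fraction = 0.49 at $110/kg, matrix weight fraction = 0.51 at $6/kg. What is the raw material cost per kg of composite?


Cost = cost_f*Wf + cost_m*Wm = 110*0.49 + 6*0.51 = $56.96/kg

$56.96/kg


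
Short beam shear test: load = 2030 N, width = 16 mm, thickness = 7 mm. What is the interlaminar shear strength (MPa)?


ILSS = 3F/(4bh) = 3*2030/(4*16*7) = 13.59 MPa

13.59 MPa


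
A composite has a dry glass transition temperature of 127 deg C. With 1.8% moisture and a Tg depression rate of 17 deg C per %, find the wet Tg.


Tg_wet = Tg_dry - k*moisture = 127 - 17*1.8 = 96.4 deg C

96.4 deg C


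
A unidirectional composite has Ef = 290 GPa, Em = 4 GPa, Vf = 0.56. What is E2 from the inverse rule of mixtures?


1/E2 = Vf/Ef + (1-Vf)/Em = 0.56/290 + 0.44/4
E2 = 8.93 GPa

8.93 GPa


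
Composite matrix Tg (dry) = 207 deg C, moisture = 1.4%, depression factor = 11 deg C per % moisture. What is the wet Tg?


Tg_wet = Tg_dry - k*moisture = 207 - 11*1.4 = 191.6 deg C

191.6 deg C


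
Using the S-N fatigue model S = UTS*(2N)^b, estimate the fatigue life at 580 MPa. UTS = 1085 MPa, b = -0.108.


N = 0.5 * (S/UTS)^(1/b) = 0.5 * (580/1085)^(1/-0.108) = 165.0079 cycles

165.0079 cycles


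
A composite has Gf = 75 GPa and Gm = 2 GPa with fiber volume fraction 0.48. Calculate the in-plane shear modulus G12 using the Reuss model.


1/G12 = Vf/Gf + (1-Vf)/Gm = 0.48/75 + 0.52/2
G12 = 3.75 GPa

3.75 GPa


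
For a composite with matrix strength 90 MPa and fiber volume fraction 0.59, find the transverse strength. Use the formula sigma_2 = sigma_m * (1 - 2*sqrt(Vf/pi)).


factor = 1 - 2*sqrt(0.59/pi) = 0.1333
sigma_2 = 90 * 0.1333 = 11.99 MPa

11.99 MPa


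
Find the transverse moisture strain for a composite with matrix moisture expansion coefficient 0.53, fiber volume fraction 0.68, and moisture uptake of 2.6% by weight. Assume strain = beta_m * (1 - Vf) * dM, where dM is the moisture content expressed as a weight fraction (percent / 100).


dM = 2.6/100 = 0.026
strain = beta_m * (1-Vf) * dM = 0.53 * 0.32 * 0.026 = 0.0044096

0.0044096


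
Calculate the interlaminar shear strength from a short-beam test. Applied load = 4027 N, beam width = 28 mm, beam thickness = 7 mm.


ILSS = 3F/(4bh) = 3*4027/(4*28*7) = 15.41 MPa

15.41 MPa


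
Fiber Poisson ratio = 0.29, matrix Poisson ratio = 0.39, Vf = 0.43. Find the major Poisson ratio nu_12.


nu_12 = nu_f*Vf + nu_m*(1-Vf) = 0.29*0.43 + 0.39*0.57 = 0.347

0.347


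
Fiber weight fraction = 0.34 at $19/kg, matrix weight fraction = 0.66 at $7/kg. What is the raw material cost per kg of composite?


Cost = cost_f*Wf + cost_m*Wm = 19*0.34 + 7*0.66 = $11.08/kg

$11.08/kg


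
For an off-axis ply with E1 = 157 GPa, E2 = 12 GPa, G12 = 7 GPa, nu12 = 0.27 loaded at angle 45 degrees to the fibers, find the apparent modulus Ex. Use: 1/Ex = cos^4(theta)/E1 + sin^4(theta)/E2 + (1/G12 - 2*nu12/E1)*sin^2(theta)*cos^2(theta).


cos^4(45) = 0.25, sin^4(45) = 0.25, sin^2(45)*cos^2(45) = 0.25
1/G12 - 2*nu12/E1 = 1/7 - 2*0.27/157 = 0.139418 GPa^-1
1/Ex = 0.25/157 + 0.25/12 + 0.139418*0.25 = 0.0572801 GPa^-1
Ex = 17.46 GPa

17.46 GPa


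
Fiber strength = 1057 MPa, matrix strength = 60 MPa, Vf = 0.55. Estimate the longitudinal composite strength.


sigma_1 = sigma_f*Vf + sigma_m*(1-Vf) = 1057*0.55 + 60*0.45 = 608.4 MPa

608.4 MPa


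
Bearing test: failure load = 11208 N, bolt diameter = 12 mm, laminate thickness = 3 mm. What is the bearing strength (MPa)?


sigma_br = F/(d*h) = 11208/(12*3) = 311.3 MPa

311.3 MPa


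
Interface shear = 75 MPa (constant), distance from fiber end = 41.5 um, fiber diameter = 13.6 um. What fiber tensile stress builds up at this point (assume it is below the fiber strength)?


Force balance: sigma_f * (pi*d^2/4) = tau * (pi*d) * x  ->  sigma_f = 4 * tau * x / d
sigma_f = 4 * 75 * 41.5 / 13.6 = 915.4 MPa

915.4 MPa


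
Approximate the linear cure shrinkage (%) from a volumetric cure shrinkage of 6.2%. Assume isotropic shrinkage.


Linear shrinkage ≈ vol_shrink/3 = 6.2/3 = 2.067%

2.067%


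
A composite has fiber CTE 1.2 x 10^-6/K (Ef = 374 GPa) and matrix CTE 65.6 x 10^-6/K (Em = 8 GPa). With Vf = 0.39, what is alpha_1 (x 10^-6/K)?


E1 = Ef*Vf + Em*(1-Vf) = 150.74
alpha_1 = (alpha_f*Ef*Vf + alpha_m*Em*(1-Vf))/E1 = 3.28 x 10^-6/K

3.28 x 10^-6/K


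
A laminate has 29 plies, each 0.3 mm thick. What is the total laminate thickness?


h = n * t_ply = 29 * 0.3 = 8.7 mm

8.7 mm


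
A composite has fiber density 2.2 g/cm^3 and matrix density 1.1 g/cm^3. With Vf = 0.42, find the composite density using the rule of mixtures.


rho_c = rho_f*Vf + rho_m*(1-Vf) = 2.2*0.42 + 1.1*0.58 = 1.562 g/cm^3

1.562 g/cm^3


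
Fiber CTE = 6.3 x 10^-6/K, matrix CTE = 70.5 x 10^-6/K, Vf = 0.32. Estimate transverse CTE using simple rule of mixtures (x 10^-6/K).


alpha_2 = alpha_f*Vf + alpha_m*(1-Vf) = 6.3*0.32 + 70.5*0.68 = 50.0 x 10^-6/K

50.0 x 10^-6/K


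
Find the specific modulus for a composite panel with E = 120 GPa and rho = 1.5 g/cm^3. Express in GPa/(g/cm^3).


Specific stiffness = E/rho = 120/1.5 = 80.0 GPa/(g/cm^3)

80.0 GPa/(g/cm^3)


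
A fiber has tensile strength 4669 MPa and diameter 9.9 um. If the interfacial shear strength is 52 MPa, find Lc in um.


Lc = sigma_f * d / (2 * tau_i) = 4669 * 9.9 / (2 * 52) = 444.5 um

444.5 um


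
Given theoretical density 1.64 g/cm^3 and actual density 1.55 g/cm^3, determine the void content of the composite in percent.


Void% = (rho_theo - rho_actual)/rho_theo * 100 = (1.64 - 1.55)/1.64 * 100 = 5.49%

5.49%


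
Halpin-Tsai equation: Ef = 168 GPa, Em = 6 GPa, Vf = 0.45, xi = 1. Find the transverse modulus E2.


eta = (Ef/Em - 1)/(Ef/Em + xi) = (28.0 - 1)/(28.0 + 1) = 0.931
E2 = Em*(1+xi*eta*Vf)/(1-eta*Vf) = 14.65 GPa

14.65 GPa


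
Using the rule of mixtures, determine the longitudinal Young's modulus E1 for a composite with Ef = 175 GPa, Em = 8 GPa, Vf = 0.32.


E1 = Ef*Vf + Em*(1-Vf) = 175*0.32 + 8*0.68 = 61.44 GPa

61.44 GPa


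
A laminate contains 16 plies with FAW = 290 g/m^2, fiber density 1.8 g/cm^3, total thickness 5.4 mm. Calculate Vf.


Vf = n * FAW / (rho_f * h * 1000) = 16 * 290 / (1.8 * 5.4 * 1000) = 0.4774

0.4774


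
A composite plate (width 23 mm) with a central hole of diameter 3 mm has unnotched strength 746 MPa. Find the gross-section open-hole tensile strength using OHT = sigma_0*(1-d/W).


OHT = sigma_0*(1-d/W) = 746*(1-3/23) = 648.7 MPa

648.7 MPa


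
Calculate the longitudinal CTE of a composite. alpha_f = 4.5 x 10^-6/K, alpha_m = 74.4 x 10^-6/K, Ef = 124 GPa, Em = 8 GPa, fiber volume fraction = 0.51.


E1 = Ef*Vf + Em*(1-Vf) = 67.16
alpha_1 = (alpha_f*Ef*Vf + alpha_m*Em*(1-Vf))/E1 = 8.58 x 10^-6/K

8.58 x 10^-6/K


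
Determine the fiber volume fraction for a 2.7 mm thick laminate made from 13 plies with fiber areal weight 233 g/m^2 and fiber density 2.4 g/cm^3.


Vf = n * FAW / (rho_f * h * 1000) = 13 * 233 / (2.4 * 2.7 * 1000) = 0.4674

0.4674


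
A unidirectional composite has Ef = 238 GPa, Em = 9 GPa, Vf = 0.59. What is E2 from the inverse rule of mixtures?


1/E2 = Vf/Ef + (1-Vf)/Em = 0.59/238 + 0.41/9
E2 = 20.82 GPa

20.82 GPa


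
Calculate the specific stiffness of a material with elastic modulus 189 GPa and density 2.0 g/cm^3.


Specific stiffness = E/rho = 189/2.0 = 94.5 GPa/(g/cm^3)

94.5 GPa/(g/cm^3)


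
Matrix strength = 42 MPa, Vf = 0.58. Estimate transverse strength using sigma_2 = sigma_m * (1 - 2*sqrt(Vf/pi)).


factor = 1 - 2*sqrt(0.58/pi) = 0.1407
sigma_2 = 42 * 0.1407 = 5.91 MPa

5.91 MPa


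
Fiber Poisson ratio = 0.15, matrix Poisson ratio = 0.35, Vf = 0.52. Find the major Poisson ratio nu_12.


nu_12 = nu_f*Vf + nu_m*(1-Vf) = 0.15*0.52 + 0.35*0.48 = 0.246

0.246


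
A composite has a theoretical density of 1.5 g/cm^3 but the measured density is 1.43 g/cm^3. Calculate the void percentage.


Void% = (rho_theo - rho_actual)/rho_theo * 100 = (1.5 - 1.43)/1.5 * 100 = 4.67%

4.67%


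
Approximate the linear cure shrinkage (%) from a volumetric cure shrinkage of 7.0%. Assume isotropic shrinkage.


Linear shrinkage ≈ vol_shrink/3 = 7.0/3 = 2.333%

2.333%


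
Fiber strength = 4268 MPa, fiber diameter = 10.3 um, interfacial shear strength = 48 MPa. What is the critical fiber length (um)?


Lc = sigma_f * d / (2 * tau_i) = 4268 * 10.3 / (2 * 48) = 457.9 um

457.9 um


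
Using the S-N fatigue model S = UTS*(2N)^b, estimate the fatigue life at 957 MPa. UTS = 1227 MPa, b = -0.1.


N = 0.5 * (S/UTS)^(1/b) = 0.5 * (957/1227)^(1/-0.1) = 6.0020 cycles

6.0020 cycles


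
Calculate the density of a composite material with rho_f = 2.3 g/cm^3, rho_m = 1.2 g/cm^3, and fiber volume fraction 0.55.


rho_c = rho_f*Vf + rho_m*(1-Vf) = 2.3*0.55 + 1.2*0.45 = 1.805 g/cm^3

1.805 g/cm^3


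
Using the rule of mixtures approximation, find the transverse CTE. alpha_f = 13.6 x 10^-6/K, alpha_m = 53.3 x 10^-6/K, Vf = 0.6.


alpha_2 = alpha_f*Vf + alpha_m*(1-Vf) = 13.6*0.6 + 53.3*0.4 = 29.5 x 10^-6/K

29.5 x 10^-6/K


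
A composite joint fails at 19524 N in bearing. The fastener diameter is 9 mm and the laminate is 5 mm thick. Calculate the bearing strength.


sigma_br = F/(d*h) = 19524/(9*5) = 433.9 MPa

433.9 MPa


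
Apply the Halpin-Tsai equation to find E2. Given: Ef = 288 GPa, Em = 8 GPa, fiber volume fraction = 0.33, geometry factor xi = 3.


eta = (Ef/Em - 1)/(Ef/Em + xi) = (36.0 - 1)/(36.0 + 3) = 0.8974
E2 = Em*(1+xi*eta*Vf)/(1-eta*Vf) = 21.46 GPa

21.46 GPa


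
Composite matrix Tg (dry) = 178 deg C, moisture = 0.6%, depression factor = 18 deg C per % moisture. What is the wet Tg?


Tg_wet = Tg_dry - k*moisture = 178 - 18*0.6 = 167.2 deg C

167.2 deg C


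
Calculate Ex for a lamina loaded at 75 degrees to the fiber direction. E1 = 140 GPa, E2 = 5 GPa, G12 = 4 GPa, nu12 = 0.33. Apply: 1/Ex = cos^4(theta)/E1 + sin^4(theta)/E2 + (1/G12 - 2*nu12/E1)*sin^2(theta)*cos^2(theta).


cos^4(75) = 0.004487, sin^4(75) = 0.870513, sin^2(75)*cos^2(75) = 0.0625
1/G12 - 2*nu12/E1 = 1/4 - 2*0.33/140 = 0.245286 GPa^-1
1/Ex = 0.004487/140 + 0.870513/5 + 0.245286*0.0625 = 0.189465 GPa^-1
Ex = 5.28 GPa

5.28 GPa


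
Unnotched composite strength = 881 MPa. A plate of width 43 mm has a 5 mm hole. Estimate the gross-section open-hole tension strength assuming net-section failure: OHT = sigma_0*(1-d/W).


OHT = sigma_0*(1-d/W) = 881*(1-5/43) = 778.6 MPa

778.6 MPa


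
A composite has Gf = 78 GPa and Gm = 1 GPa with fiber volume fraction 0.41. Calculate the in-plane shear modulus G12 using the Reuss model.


1/G12 = Vf/Gf + (1-Vf)/Gm = 0.41/78 + 0.59/1
G12 = 1.68 GPa

1.68 GPa


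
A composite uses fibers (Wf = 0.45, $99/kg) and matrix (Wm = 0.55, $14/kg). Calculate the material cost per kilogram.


Cost = cost_f*Wf + cost_m*Wm = 99*0.45 + 14*0.55 = $52.25/kg

$52.25/kg


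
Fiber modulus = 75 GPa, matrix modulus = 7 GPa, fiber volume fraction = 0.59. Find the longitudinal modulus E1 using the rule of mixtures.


E1 = Ef*Vf + Em*(1-Vf) = 75*0.59 + 7*0.41 = 47.12 GPa

47.12 GPa


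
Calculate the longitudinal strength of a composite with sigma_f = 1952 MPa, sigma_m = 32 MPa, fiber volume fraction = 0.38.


sigma_1 = sigma_f*Vf + sigma_m*(1-Vf) = 1952*0.38 + 32*0.62 = 761.6 MPa

761.6 MPa


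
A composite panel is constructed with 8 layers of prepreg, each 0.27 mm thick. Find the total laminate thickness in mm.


h = n * t_ply = 8 * 0.27 = 2.16 mm

2.16 mm


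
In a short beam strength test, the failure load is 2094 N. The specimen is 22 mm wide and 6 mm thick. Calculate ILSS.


ILSS = 3F/(4bh) = 3*2094/(4*22*6) = 11.9 MPa

11.9 MPa


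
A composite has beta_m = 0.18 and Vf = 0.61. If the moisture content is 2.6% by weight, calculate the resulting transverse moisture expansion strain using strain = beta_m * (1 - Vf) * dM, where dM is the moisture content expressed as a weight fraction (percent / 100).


dM = 2.6/100 = 0.026
strain = beta_m * (1-Vf) * dM = 0.18 * 0.39 * 0.026 = 0.0018252

0.0018252


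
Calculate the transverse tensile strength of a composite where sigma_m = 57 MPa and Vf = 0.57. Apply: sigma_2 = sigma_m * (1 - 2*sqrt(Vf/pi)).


factor = 1 - 2*sqrt(0.57/pi) = 0.1481
sigma_2 = 57 * 0.1481 = 8.44 MPa

8.44 MPa


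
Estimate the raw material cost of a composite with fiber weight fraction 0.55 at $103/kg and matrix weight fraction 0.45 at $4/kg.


Cost = cost_f*Wf + cost_m*Wm = 103*0.55 + 4*0.45 = $58.45/kg

$58.45/kg


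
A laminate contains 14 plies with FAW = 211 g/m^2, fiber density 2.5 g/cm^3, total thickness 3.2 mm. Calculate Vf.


Vf = n * FAW / (rho_f * h * 1000) = 14 * 211 / (2.5 * 3.2 * 1000) = 0.3693

0.3693


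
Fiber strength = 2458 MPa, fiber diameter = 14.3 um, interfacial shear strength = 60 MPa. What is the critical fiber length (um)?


Lc = sigma_f * d / (2 * tau_i) = 2458 * 14.3 / (2 * 60) = 292.9 um

292.9 um


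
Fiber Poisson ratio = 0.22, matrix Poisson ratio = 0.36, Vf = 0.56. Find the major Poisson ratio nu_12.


nu_12 = nu_f*Vf + nu_m*(1-Vf) = 0.22*0.56 + 0.36*0.44 = 0.2816

0.2816


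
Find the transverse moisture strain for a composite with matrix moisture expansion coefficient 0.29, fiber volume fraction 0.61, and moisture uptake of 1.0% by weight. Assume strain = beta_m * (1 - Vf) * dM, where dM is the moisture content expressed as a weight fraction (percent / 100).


dM = 1.0/100 = 0.01
strain = beta_m * (1-Vf) * dM = 0.29 * 0.39 * 0.01 = 0.001131

0.001131


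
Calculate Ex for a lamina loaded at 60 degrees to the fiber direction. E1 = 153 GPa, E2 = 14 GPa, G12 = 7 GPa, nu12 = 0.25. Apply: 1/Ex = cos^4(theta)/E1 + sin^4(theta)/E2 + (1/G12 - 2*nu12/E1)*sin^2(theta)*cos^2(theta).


cos^4(60) = 0.0625, sin^4(60) = 0.5625, sin^2(60)*cos^2(60) = 0.1875
1/G12 - 2*nu12/E1 = 1/7 - 2*0.25/153 = 0.139589 GPa^-1
1/Ex = 0.0625/153 + 0.5625/14 + 0.139589*0.1875 = 0.06676 GPa^-1
Ex = 14.98 GPa

14.98 GPa


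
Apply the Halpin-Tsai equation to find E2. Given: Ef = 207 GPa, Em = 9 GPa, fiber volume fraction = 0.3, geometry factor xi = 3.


eta = (Ef/Em - 1)/(Ef/Em + xi) = (23.0 - 1)/(23.0 + 3) = 0.8462
E2 = Em*(1+xi*eta*Vf)/(1-eta*Vf) = 21.25 GPa

21.25 GPa


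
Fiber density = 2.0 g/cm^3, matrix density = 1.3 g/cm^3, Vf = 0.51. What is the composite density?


rho_c = rho_f*Vf + rho_m*(1-Vf) = 2.0*0.51 + 1.3*0.49 = 1.657 g/cm^3

1.657 g/cm^3


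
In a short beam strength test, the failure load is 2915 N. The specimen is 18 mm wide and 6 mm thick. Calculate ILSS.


ILSS = 3F/(4bh) = 3*2915/(4*18*6) = 20.24 MPa

20.24 MPa


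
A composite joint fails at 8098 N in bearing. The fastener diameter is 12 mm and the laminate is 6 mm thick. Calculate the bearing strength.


sigma_br = F/(d*h) = 8098/(12*6) = 112.5 MPa

112.5 MPa


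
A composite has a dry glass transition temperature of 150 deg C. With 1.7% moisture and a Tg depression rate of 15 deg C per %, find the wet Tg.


Tg_wet = Tg_dry - k*moisture = 150 - 15*1.7 = 124.5 deg C

124.5 deg C


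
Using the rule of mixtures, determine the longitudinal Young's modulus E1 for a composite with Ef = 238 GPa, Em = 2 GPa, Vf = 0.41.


E1 = Ef*Vf + Em*(1-Vf) = 238*0.41 + 2*0.59 = 98.76 GPa

98.76 GPa


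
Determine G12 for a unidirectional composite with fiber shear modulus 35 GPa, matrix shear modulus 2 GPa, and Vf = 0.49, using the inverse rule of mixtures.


1/G12 = Vf/Gf + (1-Vf)/Gm = 0.49/35 + 0.51/2
G12 = 3.72 GPa

3.72 GPa


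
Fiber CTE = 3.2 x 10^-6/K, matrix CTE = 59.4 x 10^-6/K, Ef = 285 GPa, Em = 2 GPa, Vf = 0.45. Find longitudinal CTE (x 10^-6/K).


E1 = Ef*Vf + Em*(1-Vf) = 129.35
alpha_1 = (alpha_f*Ef*Vf + alpha_m*Em*(1-Vf))/E1 = 3.68 x 10^-6/K

3.68 x 10^-6/K


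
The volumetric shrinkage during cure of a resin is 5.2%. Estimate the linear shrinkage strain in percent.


Linear shrinkage ≈ vol_shrink/3 = 5.2/3 = 1.733%

1.733%


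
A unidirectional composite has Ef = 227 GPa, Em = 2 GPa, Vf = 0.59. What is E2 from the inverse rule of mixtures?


1/E2 = Vf/Ef + (1-Vf)/Em = 0.59/227 + 0.41/2
E2 = 4.82 GPa

4.82 GPa


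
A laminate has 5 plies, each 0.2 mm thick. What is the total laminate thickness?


h = n * t_ply = 5 * 0.2 = 1.0 mm

1.0 mm


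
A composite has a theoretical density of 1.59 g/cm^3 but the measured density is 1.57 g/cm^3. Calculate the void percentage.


Void% = (rho_theo - rho_actual)/rho_theo * 100 = (1.59 - 1.57)/1.59 * 100 = 1.26%

1.26%


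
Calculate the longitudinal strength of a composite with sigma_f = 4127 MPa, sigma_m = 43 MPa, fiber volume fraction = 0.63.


sigma_1 = sigma_f*Vf + sigma_m*(1-Vf) = 4127*0.63 + 43*0.37 = 2615.9 MPa

2615.9 MPa


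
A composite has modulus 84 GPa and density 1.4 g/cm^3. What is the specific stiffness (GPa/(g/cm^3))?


Specific stiffness = E/rho = 84/1.4 = 60.0 GPa/(g/cm^3)

60.0 GPa/(g/cm^3)


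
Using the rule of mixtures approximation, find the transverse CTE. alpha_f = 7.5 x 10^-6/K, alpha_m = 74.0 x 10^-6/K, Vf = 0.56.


alpha_2 = alpha_f*Vf + alpha_m*(1-Vf) = 7.5*0.56 + 74.0*0.44 = 36.8 x 10^-6/K

36.8 x 10^-6/K


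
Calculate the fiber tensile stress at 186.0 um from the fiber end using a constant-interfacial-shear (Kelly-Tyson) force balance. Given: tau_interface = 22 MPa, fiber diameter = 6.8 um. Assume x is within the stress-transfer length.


Force balance: sigma_f * (pi*d^2/4) = tau * (pi*d) * x  ->  sigma_f = 4 * tau * x / d
sigma_f = 4 * 22 * 186.0 / 6.8 = 2407.1 MPa

2407.1 MPa


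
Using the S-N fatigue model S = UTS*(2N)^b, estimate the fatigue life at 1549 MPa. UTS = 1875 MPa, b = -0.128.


N = 0.5 * (S/UTS)^(1/b) = 0.5 * (1549/1875)^(1/-0.128) = 2.2234 cycles

2.2234 cycles


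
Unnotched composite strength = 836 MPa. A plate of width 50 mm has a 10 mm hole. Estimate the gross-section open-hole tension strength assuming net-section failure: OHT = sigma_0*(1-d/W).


OHT = sigma_0*(1-d/W) = 836*(1-10/50) = 668.8 MPa

668.8 MPa


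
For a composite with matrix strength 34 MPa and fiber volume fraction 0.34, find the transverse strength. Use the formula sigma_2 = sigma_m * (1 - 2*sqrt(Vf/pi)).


factor = 1 - 2*sqrt(0.34/pi) = 0.342
sigma_2 = 34 * 0.342 = 11.63 MPa

11.63 MPa


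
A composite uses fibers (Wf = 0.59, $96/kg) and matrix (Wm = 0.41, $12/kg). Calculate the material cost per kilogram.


Cost = cost_f*Wf + cost_m*Wm = 96*0.59 + 12*0.41 = $61.56/kg

$61.56/kg


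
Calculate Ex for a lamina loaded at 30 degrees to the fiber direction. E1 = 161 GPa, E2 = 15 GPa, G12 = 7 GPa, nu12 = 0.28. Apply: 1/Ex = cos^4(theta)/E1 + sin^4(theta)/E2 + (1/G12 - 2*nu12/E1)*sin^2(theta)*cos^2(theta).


cos^4(30) = 0.5625, sin^4(30) = 0.0625, sin^2(30)*cos^2(30) = 0.1875
1/G12 - 2*nu12/E1 = 1/7 - 2*0.28/161 = 0.139379 GPa^-1
1/Ex = 0.5625/161 + 0.0625/15 + 0.139379*0.1875 = 0.033794 GPa^-1
Ex = 29.59 GPa

29.59 GPa


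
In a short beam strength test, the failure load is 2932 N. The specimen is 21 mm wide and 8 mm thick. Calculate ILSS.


ILSS = 3F/(4bh) = 3*2932/(4*21*8) = 13.09 MPa

13.09 MPa


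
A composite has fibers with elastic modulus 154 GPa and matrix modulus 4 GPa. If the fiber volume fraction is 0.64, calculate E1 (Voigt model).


E1 = Ef*Vf + Em*(1-Vf) = 154*0.64 + 4*0.36 = 100.0 GPa

100.0 GPa


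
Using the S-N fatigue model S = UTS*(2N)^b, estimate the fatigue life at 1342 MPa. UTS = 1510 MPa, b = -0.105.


N = 0.5 * (S/UTS)^(1/b) = 0.5 * (1342/1510)^(1/-0.105) = 1.5375 cycles

1.5375 cycles


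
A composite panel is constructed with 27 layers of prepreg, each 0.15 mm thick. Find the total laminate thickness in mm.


h = n * t_ply = 27 * 0.15 = 4.05 mm

4.05 mm


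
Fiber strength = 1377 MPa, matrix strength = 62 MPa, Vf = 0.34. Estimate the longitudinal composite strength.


sigma_1 = sigma_f*Vf + sigma_m*(1-Vf) = 1377*0.34 + 62*0.66 = 509.1 MPa

509.1 MPa


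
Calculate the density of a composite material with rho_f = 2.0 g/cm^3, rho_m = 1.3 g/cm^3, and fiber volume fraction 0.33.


rho_c = rho_f*Vf + rho_m*(1-Vf) = 2.0*0.33 + 1.3*0.67 = 1.531 g/cm^3

1.531 g/cm^3


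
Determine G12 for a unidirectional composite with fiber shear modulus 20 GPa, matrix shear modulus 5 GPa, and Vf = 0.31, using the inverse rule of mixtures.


1/G12 = Vf/Gf + (1-Vf)/Gm = 0.31/20 + 0.69/5
G12 = 6.51 GPa

6.51 GPa


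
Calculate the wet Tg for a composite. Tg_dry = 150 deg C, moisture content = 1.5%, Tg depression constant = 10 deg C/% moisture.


Tg_wet = Tg_dry - k*moisture = 150 - 10*1.5 = 135.0 deg C

135.0 deg C


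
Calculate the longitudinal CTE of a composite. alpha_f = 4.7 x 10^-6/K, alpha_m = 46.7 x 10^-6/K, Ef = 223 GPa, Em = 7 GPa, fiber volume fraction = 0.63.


E1 = Ef*Vf + Em*(1-Vf) = 143.08
alpha_1 = (alpha_f*Ef*Vf + alpha_m*Em*(1-Vf))/E1 = 5.46 x 10^-6/K

5.46 x 10^-6/K


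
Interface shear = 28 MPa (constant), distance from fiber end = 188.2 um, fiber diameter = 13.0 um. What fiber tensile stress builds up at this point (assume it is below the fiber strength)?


Force balance: sigma_f * (pi*d^2/4) = tau * (pi*d) * x  ->  sigma_f = 4 * tau * x / d
sigma_f = 4 * 28 * 188.2 / 13.0 = 1621.4 MPa

1621.4 MPa


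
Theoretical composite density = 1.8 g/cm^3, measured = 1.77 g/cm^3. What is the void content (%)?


Void% = (rho_theo - rho_actual)/rho_theo * 100 = (1.8 - 1.77)/1.8 * 100 = 1.67%

1.67%


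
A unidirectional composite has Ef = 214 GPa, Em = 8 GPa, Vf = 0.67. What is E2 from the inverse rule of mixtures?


1/E2 = Vf/Ef + (1-Vf)/Em = 0.67/214 + 0.33/8
E2 = 22.53 GPa

22.53 GPa


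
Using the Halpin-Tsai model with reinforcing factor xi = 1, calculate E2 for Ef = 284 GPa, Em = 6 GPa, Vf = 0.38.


eta = (Ef/Em - 1)/(Ef/Em + xi) = (47.3333 - 1)/(47.3333 + 1) = 0.9586
E2 = Em*(1+xi*eta*Vf)/(1-eta*Vf) = 12.88 GPa

12.88 GPa


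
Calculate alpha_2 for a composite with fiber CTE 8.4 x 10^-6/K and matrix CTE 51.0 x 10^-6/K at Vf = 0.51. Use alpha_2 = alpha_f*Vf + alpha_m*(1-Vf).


alpha_2 = alpha_f*Vf + alpha_m*(1-Vf) = 8.4*0.51 + 51.0*0.49 = 29.3 x 10^-6/K

29.3 x 10^-6/K


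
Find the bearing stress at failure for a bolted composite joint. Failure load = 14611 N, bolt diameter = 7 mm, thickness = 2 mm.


sigma_br = F/(d*h) = 14611/(7*2) = 1043.6 MPa

1043.6 MPa


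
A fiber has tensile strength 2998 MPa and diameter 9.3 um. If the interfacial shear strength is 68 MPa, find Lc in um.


Lc = sigma_f * d / (2 * tau_i) = 2998 * 9.3 / (2 * 68) = 205.0 um

205.0 um


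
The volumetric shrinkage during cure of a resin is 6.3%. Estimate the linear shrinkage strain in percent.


Linear shrinkage ≈ vol_shrink/3 = 6.3/3 = 2.1%

2.1%


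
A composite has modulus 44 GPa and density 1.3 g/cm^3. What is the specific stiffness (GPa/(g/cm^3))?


Specific stiffness = E/rho = 44/1.3 = 33.8 GPa/(g/cm^3)

33.8 GPa/(g/cm^3)


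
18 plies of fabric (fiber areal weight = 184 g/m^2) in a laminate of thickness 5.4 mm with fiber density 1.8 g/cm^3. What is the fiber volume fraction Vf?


Vf = n * FAW / (rho_f * h * 1000) = 18 * 184 / (1.8 * 5.4 * 1000) = 0.3407

0.3407


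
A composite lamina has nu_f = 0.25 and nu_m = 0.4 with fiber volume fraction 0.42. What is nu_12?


nu_12 = nu_f*Vf + nu_m*(1-Vf) = 0.25*0.42 + 0.4*0.58 = 0.337

0.337


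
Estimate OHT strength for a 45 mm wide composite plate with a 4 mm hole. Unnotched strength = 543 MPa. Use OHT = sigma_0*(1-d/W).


OHT = sigma_0*(1-d/W) = 543*(1-4/45) = 494.7 MPa

494.7 MPa


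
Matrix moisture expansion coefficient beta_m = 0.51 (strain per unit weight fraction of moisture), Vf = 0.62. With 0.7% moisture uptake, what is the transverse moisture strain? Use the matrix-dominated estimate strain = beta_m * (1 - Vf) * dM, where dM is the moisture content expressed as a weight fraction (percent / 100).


dM = 0.7/100 = 0.007
strain = beta_m * (1-Vf) * dM = 0.51 * 0.38 * 0.007 = 0.0013566

0.0013566


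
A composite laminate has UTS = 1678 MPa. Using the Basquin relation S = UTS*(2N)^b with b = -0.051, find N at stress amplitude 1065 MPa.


N = 0.5 * (S/UTS)^(1/b) = 0.5 * (1065/1678)^(1/-0.051) = 3718.6783 cycles

3718.6783 cycles


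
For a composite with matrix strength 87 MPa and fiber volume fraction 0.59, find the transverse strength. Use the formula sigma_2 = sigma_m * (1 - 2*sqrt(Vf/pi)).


factor = 1 - 2*sqrt(0.59/pi) = 0.1333
sigma_2 = 87 * 0.1333 = 11.59 MPa

11.59 MPa


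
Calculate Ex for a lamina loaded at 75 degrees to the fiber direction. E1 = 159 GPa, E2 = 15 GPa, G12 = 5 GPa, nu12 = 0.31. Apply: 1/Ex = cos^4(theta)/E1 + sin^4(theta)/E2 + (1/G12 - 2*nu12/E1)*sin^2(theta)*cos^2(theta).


cos^4(75) = 0.004487, sin^4(75) = 0.870513, sin^2(75)*cos^2(75) = 0.0625
1/G12 - 2*nu12/E1 = 1/5 - 2*0.31/159 = 0.196101 GPa^-1
1/Ex = 0.004487/159 + 0.870513/15 + 0.196101*0.0625 = 0.0703187 GPa^-1
Ex = 14.22 GPa

14.22 GPa


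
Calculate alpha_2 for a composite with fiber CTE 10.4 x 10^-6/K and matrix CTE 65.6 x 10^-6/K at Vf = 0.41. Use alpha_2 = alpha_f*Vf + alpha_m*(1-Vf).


alpha_2 = alpha_f*Vf + alpha_m*(1-Vf) = 10.4*0.41 + 65.6*0.59 = 43.0 x 10^-6/K

43.0 x 10^-6/K


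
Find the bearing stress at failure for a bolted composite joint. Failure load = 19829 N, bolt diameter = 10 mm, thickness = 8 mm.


sigma_br = F/(d*h) = 19829/(10*8) = 247.9 MPa

247.9 MPa


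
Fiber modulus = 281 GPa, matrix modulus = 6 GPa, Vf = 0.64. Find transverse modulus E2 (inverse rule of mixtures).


1/E2 = Vf/Ef + (1-Vf)/Em = 0.64/281 + 0.36/6
E2 = 16.06 GPa

16.06 GPa


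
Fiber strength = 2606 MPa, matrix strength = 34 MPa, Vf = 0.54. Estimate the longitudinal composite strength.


sigma_1 = sigma_f*Vf + sigma_m*(1-Vf) = 2606*0.54 + 34*0.46 = 1422.9 MPa

1422.9 MPa


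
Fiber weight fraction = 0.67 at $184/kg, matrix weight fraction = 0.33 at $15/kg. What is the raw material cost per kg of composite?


Cost = cost_f*Wf + cost_m*Wm = 184*0.67 + 15*0.33 = $128.23/kg

$128.23/kg


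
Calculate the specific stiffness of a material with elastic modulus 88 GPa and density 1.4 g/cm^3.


Specific stiffness = E/rho = 88/1.4 = 62.9 GPa/(g/cm^3)

62.9 GPa/(g/cm^3)


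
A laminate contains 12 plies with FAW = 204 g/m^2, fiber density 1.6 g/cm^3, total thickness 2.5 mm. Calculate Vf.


Vf = n * FAW / (rho_f * h * 1000) = 12 * 204 / (1.6 * 2.5 * 1000) = 0.612

0.612


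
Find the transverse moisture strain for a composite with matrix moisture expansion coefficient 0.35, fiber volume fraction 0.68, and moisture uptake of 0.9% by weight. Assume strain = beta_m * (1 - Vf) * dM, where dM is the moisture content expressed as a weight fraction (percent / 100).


dM = 0.9/100 = 0.009
strain = beta_m * (1-Vf) * dM = 0.35 * 0.32 * 0.009 = 0.001008

0.001008


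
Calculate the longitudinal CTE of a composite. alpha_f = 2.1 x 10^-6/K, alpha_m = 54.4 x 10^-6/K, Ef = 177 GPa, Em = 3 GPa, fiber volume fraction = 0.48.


E1 = Ef*Vf + Em*(1-Vf) = 86.52
alpha_1 = (alpha_f*Ef*Vf + alpha_m*Em*(1-Vf))/E1 = 3.04 x 10^-6/K

3.04 x 10^-6/K


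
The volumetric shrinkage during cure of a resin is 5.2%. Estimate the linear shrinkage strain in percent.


Linear shrinkage ≈ vol_shrink/3 = 5.2/3 = 1.733%

1.733%


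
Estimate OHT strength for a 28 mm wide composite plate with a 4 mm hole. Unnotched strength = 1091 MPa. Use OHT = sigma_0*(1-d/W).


OHT = sigma_0*(1-d/W) = 1091*(1-4/28) = 935.1 MPa

935.1 MPa


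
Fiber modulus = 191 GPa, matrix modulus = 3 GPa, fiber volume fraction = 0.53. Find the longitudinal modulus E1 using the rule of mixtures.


E1 = Ef*Vf + Em*(1-Vf) = 191*0.53 + 3*0.47 = 102.64 GPa

102.64 GPa


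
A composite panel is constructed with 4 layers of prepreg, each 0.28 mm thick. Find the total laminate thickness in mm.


h = n * t_ply = 4 * 0.28 = 1.12 mm

1.12 mm


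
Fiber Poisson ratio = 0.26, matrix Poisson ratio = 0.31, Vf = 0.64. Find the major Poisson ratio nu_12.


nu_12 = nu_f*Vf + nu_m*(1-Vf) = 0.26*0.64 + 0.31*0.36 = 0.278

0.278


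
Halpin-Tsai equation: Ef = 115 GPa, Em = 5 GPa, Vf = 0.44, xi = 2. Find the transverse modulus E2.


eta = (Ef/Em - 1)/(Ef/Em + xi) = (23.0 - 1)/(23.0 + 2) = 0.88
E2 = Em*(1+xi*eta*Vf)/(1-eta*Vf) = 14.48 GPa

14.48 GPa


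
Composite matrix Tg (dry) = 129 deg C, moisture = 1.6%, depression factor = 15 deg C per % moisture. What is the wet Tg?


Tg_wet = Tg_dry - k*moisture = 129 - 15*1.6 = 105.0 deg C

105.0 deg C


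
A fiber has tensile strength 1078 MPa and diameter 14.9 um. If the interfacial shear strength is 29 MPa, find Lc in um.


Lc = sigma_f * d / (2 * tau_i) = 1078 * 14.9 / (2 * 29) = 276.9 um

276.9 um


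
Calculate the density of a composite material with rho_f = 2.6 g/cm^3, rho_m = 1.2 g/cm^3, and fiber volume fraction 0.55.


rho_c = rho_f*Vf + rho_m*(1-Vf) = 2.6*0.55 + 1.2*0.45 = 1.97 g/cm^3

1.97 g/cm^3


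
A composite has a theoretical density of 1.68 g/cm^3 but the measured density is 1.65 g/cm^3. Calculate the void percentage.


Void% = (rho_theo - rho_actual)/rho_theo * 100 = (1.68 - 1.65)/1.68 * 100 = 1.79%

1.79%


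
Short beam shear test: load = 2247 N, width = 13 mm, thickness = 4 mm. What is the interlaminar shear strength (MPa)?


ILSS = 3F/(4bh) = 3*2247/(4*13*4) = 32.41 MPa

32.41 MPa


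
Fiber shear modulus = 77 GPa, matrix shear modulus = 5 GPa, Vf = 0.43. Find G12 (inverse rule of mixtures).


1/G12 = Vf/Gf + (1-Vf)/Gm = 0.43/77 + 0.57/5
G12 = 8.36 GPa

8.36 GPa


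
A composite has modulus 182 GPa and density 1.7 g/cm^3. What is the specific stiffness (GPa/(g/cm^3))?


Specific stiffness = E/rho = 182/1.7 = 107.1 GPa/(g/cm^3)

107.1 GPa/(g/cm^3)


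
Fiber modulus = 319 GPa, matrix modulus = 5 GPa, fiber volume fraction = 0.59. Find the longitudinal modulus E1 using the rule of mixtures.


E1 = Ef*Vf + Em*(1-Vf) = 319*0.59 + 5*0.41 = 190.26 GPa

190.26 GPa


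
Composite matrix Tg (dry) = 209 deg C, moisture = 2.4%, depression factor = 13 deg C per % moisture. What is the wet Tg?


Tg_wet = Tg_dry - k*moisture = 209 - 13*2.4 = 177.8 deg C

177.8 deg C


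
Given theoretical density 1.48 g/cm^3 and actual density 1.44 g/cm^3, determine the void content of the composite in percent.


Void% = (rho_theo - rho_actual)/rho_theo * 100 = (1.48 - 1.44)/1.48 * 100 = 2.7%

2.7%


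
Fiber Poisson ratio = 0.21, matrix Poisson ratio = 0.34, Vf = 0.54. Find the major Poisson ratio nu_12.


nu_12 = nu_f*Vf + nu_m*(1-Vf) = 0.21*0.54 + 0.34*0.46 = 0.2698

0.2698


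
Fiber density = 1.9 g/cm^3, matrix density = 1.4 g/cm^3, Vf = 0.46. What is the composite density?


rho_c = rho_f*Vf + rho_m*(1-Vf) = 1.9*0.46 + 1.4*0.54 = 1.63 g/cm^3

1.63 g/cm^3


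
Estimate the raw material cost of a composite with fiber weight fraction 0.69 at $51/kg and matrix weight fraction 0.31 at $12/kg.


Cost = cost_f*Wf + cost_m*Wm = 51*0.69 + 12*0.31 = $38.91/kg

$38.91/kg


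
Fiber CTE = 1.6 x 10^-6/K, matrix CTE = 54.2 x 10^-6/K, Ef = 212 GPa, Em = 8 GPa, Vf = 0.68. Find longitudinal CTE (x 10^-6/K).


E1 = Ef*Vf + Em*(1-Vf) = 146.72
alpha_1 = (alpha_f*Ef*Vf + alpha_m*Em*(1-Vf))/E1 = 2.52 x 10^-6/K

2.52 x 10^-6/K


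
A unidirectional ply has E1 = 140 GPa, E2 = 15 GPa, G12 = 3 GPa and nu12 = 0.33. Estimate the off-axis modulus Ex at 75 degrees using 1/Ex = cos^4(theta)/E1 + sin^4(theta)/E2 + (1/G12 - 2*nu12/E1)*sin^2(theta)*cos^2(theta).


cos^4(75) = 0.004487, sin^4(75) = 0.870513, sin^2(75)*cos^2(75) = 0.0625
1/G12 - 2*nu12/E1 = 1/3 - 2*0.33/140 = 0.328619 GPa^-1
1/Ex = 0.004487/140 + 0.870513/15 + 0.328619*0.0625 = 0.0786049 GPa^-1
Ex = 12.72 GPa

12.72 GPa


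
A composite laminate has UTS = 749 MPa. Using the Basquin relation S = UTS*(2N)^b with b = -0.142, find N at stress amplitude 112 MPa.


N = 0.5 * (S/UTS)^(1/b) = 0.5 * (112/749)^(1/-0.142) = 324105.8506 cycles

324105.8506 cycles


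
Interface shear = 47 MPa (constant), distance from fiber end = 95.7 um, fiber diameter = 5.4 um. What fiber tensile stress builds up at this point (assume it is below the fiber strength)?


Force balance: sigma_f * (pi*d^2/4) = tau * (pi*d) * x  ->  sigma_f = 4 * tau * x / d
sigma_f = 4 * 47 * 95.7 / 5.4 = 3331.8 MPa

3331.8 MPa


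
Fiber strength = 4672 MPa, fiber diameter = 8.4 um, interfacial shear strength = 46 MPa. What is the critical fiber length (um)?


Lc = sigma_f * d / (2 * tau_i) = 4672 * 8.4 / (2 * 46) = 426.6 um

426.6 um


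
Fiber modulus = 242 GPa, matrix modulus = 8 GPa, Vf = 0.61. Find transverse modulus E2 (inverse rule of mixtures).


1/E2 = Vf/Ef + (1-Vf)/Em = 0.61/242 + 0.39/8
E2 = 19.5 GPa

19.5 GPa


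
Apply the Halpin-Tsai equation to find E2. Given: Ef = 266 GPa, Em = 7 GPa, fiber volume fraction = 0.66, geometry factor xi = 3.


eta = (Ef/Em - 1)/(Ef/Em + xi) = (38.0 - 1)/(38.0 + 3) = 0.9024
E2 = Em*(1+xi*eta*Vf)/(1-eta*Vf) = 48.24 GPa

48.24 GPa


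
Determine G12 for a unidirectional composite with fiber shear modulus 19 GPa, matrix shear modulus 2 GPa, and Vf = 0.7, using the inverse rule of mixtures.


1/G12 = Vf/Gf + (1-Vf)/Gm = 0.7/19 + 0.3/2
G12 = 5.35 GPa

5.35 GPa


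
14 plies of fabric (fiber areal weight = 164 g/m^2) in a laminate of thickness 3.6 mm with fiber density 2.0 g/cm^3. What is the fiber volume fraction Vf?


Vf = n * FAW / (rho_f * h * 1000) = 14 * 164 / (2.0 * 3.6 * 1000) = 0.3189

0.3189


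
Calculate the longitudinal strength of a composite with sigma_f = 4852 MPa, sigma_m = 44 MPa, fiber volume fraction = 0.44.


sigma_1 = sigma_f*Vf + sigma_m*(1-Vf) = 4852*0.44 + 44*0.56 = 2159.5 MPa

2159.5 MPa
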